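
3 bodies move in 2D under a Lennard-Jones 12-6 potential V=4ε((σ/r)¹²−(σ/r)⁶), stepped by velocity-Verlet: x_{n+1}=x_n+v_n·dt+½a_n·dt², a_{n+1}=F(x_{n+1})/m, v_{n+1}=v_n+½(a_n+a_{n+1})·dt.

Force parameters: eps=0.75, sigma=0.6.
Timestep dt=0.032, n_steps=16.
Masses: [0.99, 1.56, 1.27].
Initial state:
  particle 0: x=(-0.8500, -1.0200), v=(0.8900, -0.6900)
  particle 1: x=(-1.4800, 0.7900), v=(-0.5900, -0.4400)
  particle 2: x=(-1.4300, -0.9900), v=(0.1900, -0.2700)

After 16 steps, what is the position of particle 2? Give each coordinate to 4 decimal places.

step 0: x0=(-0.8500, -1.0200) x1=(-1.4800, 0.7900) x2=(-1.4300, -0.9900)
step 1: x0=(-0.7937, -1.0435) x1=(-1.4989, 0.7759) x2=(-1.4456, -0.9975)
step 2: x0=(-0.7340, -1.0673) x1=(-1.5178, 0.7618) x2=(-1.4639, -1.0048)
step 3: x0=(-0.6773, -1.0907) x1=(-1.5366, 0.7477) x2=(-1.4798, -1.0123)
step 4: x0=(-0.6232, -1.1140) x1=(-1.5555, 0.7336) x2=(-1.4937, -1.0200)
step 5: x0=(-0.5709, -1.1370) x1=(-1.5744, 0.7194) x2=(-1.5062, -1.0278)
step 6: x0=(-0.5197, -1.1599) x1=(-1.5932, 0.7053) x2=(-1.5178, -1.0357)
step 7: x0=(-0.4693, -1.1827) x1=(-1.6121, 0.6911) x2=(-1.5289, -1.0437)
step 8: x0=(-0.4194, -1.2054) x1=(-1.6310, 0.6769) x2=(-1.5395, -1.0517)
step 9: x0=(-0.3698, -1.2281) x1=(-1.6498, 0.6627) x2=(-1.5499, -1.0598)
step 10: x0=(-0.3204, -1.2507) x1=(-1.6687, 0.6485) x2=(-1.5601, -1.0678)
step 11: x0=(-0.2713, -1.2733) x1=(-1.6876, 0.6343) x2=(-1.5702, -1.0758)
step 12: x0=(-0.2222, -1.2959) x1=(-1.7064, 0.6200) x2=(-1.5802, -1.0839)
step 13: x0=(-0.1733, -1.3185) x1=(-1.7253, 0.6058) x2=(-1.5900, -1.0919)
step 14: x0=(-0.1244, -1.3411) x1=(-1.7441, 0.5915) x2=(-1.5999, -1.1000)
step 15: x0=(-0.0756, -1.3636) x1=(-1.7630, 0.5772) x2=(-1.6097, -1.1080)
step 16: x0=(-0.0268, -1.3862) x1=(-1.7818, 0.5629) x2=(-1.6195, -1.1160)

(-1.6195, -1.1160)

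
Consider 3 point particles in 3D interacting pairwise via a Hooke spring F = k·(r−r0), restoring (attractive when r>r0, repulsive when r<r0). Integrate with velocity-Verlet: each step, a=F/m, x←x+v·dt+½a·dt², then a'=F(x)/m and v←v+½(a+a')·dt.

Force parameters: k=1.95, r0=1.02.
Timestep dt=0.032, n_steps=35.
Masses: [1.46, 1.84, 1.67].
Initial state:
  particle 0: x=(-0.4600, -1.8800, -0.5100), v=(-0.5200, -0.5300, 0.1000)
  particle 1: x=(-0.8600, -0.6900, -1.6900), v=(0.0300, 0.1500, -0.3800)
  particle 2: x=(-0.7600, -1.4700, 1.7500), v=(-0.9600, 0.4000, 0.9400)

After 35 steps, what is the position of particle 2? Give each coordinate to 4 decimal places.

step 0: x0=(-0.4600, -1.8800, -0.5100) x1=(-0.8600, -0.6900, -1.6900) x2=(-0.7600, -1.4700, 1.7500)
step 1: x0=(-0.4769, -1.8965, -0.5063) x1=(-0.8589, -0.6858, -1.7006) x2=(-0.7907, -1.4570, 1.7779)
step 2: x0=(-0.4942, -1.9119, -0.5014) x1=(-0.8576, -0.6827, -1.7079) x2=(-0.8212, -1.4437, 1.8012)
step 3: x0=(-0.5120, -1.9263, -0.4955) x1=(-0.8561, -0.6807, -1.7120) x2=(-0.8515, -1.4300, 1.8200)
step 4: x0=(-0.5302, -1.9395, -0.4885) x1=(-0.8544, -0.6799, -1.7127) x2=(-0.8816, -1.4160, 1.8341)
step 5: x0=(-0.5490, -1.9517, -0.4803) x1=(-0.8526, -0.6803, -1.7101) x2=(-0.9114, -1.4017, 1.8437)
step 6: x0=(-0.5682, -1.9626, -0.4711) x1=(-0.8507, -0.6819, -1.7042) x2=(-0.9409, -1.3872, 1.8485)
step 7: x0=(-0.5878, -1.9723, -0.4607) x1=(-0.8488, -0.6845, -1.6949) x2=(-0.9701, -1.3725, 1.8487)
step 8: x0=(-0.6079, -1.9808, -0.4493) x1=(-0.8468, -0.6884, -1.6823) x2=(-0.9989, -1.3576, 1.8443)
step 9: x0=(-0.6285, -1.9880, -0.4367) x1=(-0.8448, -0.6933, -1.6664) x2=(-1.0273, -1.3426, 1.8352)
step 10: x0=(-0.6495, -1.9939, -0.4231) x1=(-0.8429, -0.6994, -1.6471) x2=(-1.0553, -1.3274, 1.8216)
step 11: x0=(-0.6709, -1.9986, -0.4085) x1=(-0.8410, -0.7066, -1.6246) x2=(-1.0829, -1.3122, 1.8036)
step 12: x0=(-0.6927, -2.0019, -0.3929) x1=(-0.8392, -0.7148, -1.5990) x2=(-1.1099, -1.2970, 1.7811)
step 13: x0=(-0.7150, -2.0040, -0.3763) x1=(-0.8376, -0.7241, -1.5701) x2=(-1.1364, -1.2817, 1.7543)
step 14: x0=(-0.7376, -2.0048, -0.3588) x1=(-0.8362, -0.7343, -1.5383) x2=(-1.1625, -1.2664, 1.7233)
step 15: x0=(-0.7607, -2.0043, -0.3404) x1=(-0.8349, -0.7456, -1.5034) x2=(-1.1879, -1.2512, 1.6883)
step 16: x0=(-0.7840, -2.0026, -0.3211) x1=(-0.8339, -0.7577, -1.4657) x2=(-1.2128, -1.2360, 1.6494)
step 17: x0=(-0.8077, -1.9997, -0.3011) x1=(-0.8331, -0.7708, -1.4251) x2=(-1.2371, -1.2209, 1.6067)
step 18: x0=(-0.8318, -1.9955, -0.2803) x1=(-0.8327, -0.7847, -1.3819) x2=(-1.2609, -1.2060, 1.5603)
step 19: x0=(-0.8561, -1.9902, -0.2588) x1=(-0.8325, -0.7994, -1.3361) x2=(-1.2840, -1.1912, 1.5106)
step 20: x0=(-0.8807, -1.9837, -0.2366) x1=(-0.8327, -0.8148, -1.2879) x2=(-1.3065, -1.1766, 1.4576)
step 21: x0=(-0.9055, -1.9762, -0.2139) x1=(-0.8332, -0.8309, -1.2374) x2=(-1.3285, -1.1621, 1.4016)
step 22: x0=(-0.9306, -1.9677, -0.1906) x1=(-0.8340, -0.8477, -1.1848) x2=(-1.3498, -1.1478, 1.3427)
step 23: x0=(-0.9559, -1.9581, -0.1669) x1=(-0.8353, -0.8651, -1.1301) x2=(-1.3706, -1.1337, 1.2812)
step 24: x0=(-0.9813, -1.9477, -0.1428) x1=(-0.8369, -0.8830, -1.0736) x2=(-1.3907, -1.1199, 1.2173)
step 25: x0=(-1.0069, -1.9364, -0.1183) x1=(-0.8389, -0.9014, -1.0153) x2=(-1.4104, -1.1062, 1.1512)
step 26: x0=(-1.0327, -1.9244, -0.0936) x1=(-0.8413, -0.9202, -0.9555) x2=(-1.4294, -1.0928, 1.0832)
step 27: x0=(-1.0585, -1.9117, -0.0686) x1=(-0.8440, -0.9393, -0.8944) x2=(-1.4480, -1.0796, 1.0135)
step 28: x0=(-1.0845, -1.8983, -0.0434) x1=(-0.8472, -0.9587, -0.8320) x2=(-1.4660, -1.0666, 0.9422)
step 29: x0=(-1.1105, -1.8845, -0.0181) x1=(-0.8507, -0.9784, -0.7687) x2=(-1.4836, -1.0537, 0.8698)
step 30: x0=(-1.1366, -1.8702, 0.0072) x1=(-0.8545, -0.9983, -0.7044) x2=(-1.5009, -1.0410, 0.7963)
step 31: x0=(-1.1626, -1.8557, 0.0327) x1=(-0.8587, -1.0183, -0.6394) x2=(-1.5177, -1.0285, 0.7219)
step 32: x0=(-1.1887, -1.8409, 0.0581) x1=(-0.8630, -1.0384, -0.5739) x2=(-1.5343, -1.0160, 0.6470)
step 33: x0=(-1.2148, -1.8260, 0.0835) x1=(-0.8677, -1.0585, -0.5080) x2=(-1.5506, -1.0036, 0.5716)
step 34: x0=(-1.2409, -1.8111, 0.1090) x1=(-0.8724, -1.0786, -0.4419) x2=(-1.5667, -0.9912, 0.4960)
step 35: x0=(-1.2670, -1.7963, 0.1344) x1=(-0.8773, -1.0987, -0.3756) x2=(-1.5828, -0.9788, 0.4203)

(-1.5828, -0.9788, 0.4203)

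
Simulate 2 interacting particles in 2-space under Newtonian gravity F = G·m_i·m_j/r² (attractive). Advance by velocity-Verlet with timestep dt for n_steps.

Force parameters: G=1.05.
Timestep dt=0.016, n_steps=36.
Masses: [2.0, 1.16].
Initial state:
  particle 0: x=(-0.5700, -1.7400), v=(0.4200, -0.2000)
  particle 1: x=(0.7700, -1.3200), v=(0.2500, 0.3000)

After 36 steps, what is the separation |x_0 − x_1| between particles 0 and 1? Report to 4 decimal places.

1.1345

step 0: x0=(-0.5700, -1.7400) x1=(0.7700, -1.3200)
step 1: x0=(-0.5632, -1.7432) x1=(0.7739, -1.3152)
step 2: x0=(-0.5563, -1.7463) x1=(0.7775, -1.3106)
step 3: x0=(-0.5492, -1.7494) x1=(0.7808, -1.3060)
step 4: x0=(-0.5419, -1.7524) x1=(0.7839, -1.3015)
step 5: x0=(-0.5345, -1.7554) x1=(0.7868, -1.2971)
step 6: x0=(-0.5270, -1.7583) x1=(0.7893, -1.2927)
step 7: x0=(-0.5193, -1.7612) x1=(0.7916, -1.2885)
step 8: x0=(-0.5114, -1.7640) x1=(0.7937, -1.2844)
step 9: x0=(-0.5034, -1.7668) x1=(0.7955, -1.2803)
step 10: x0=(-0.4953, -1.7695) x1=(0.7970, -1.2764)
step 11: x0=(-0.4870, -1.7721) x1=(0.7983, -1.2725)
step 12: x0=(-0.4785, -1.7747) x1=(0.7993, -1.2688)
step 13: x0=(-0.4699, -1.7772) x1=(0.8000, -1.2651)
step 14: x0=(-0.4611, -1.7797) x1=(0.8005, -1.2616)
step 15: x0=(-0.4522, -1.7821) x1=(0.8007, -1.2582)
step 16: x0=(-0.4431, -1.7844) x1=(0.8006, -1.2549)
step 17: x0=(-0.4339, -1.7867) x1=(0.8003, -1.2517)
step 18: x0=(-0.4245, -1.7889) x1=(0.7997, -1.2486)
step 19: x0=(-0.4149, -1.7910) x1=(0.7988, -1.2456)
step 20: x0=(-0.4052, -1.7931) x1=(0.7976, -1.2428)
step 21: x0=(-0.3954, -1.7951) x1=(0.7962, -1.2401)
step 22: x0=(-0.3853, -1.7970) x1=(0.7945, -1.2375)
step 23: x0=(-0.3751, -1.7988) x1=(0.7925, -1.2351)
step 24: x0=(-0.3647, -1.8006) x1=(0.7902, -1.2328)
step 25: x0=(-0.3542, -1.8022) x1=(0.7876, -1.2306)
step 26: x0=(-0.3435, -1.8038) x1=(0.7847, -1.2286)
step 27: x0=(-0.3326, -1.8053) x1=(0.7815, -1.2268)
step 28: x0=(-0.3216, -1.8067) x1=(0.7781, -1.2251)
step 29: x0=(-0.3103, -1.8080) x1=(0.7743, -1.2236)
step 30: x0=(-0.2989, -1.8092) x1=(0.7702, -1.2222)
step 31: x0=(-0.2873, -1.8103) x1=(0.7658, -1.2210)
step 32: x0=(-0.2755, -1.8113) x1=(0.7610, -1.2200)
step 33: x0=(-0.2635, -1.8122) x1=(0.7560, -1.2192)
step 34: x0=(-0.2514, -1.8130) x1=(0.7506, -1.2185)
step 35: x0=(-0.2390, -1.8137) x1=(0.7448, -1.2181)
step 36: x0=(-0.2264, -1.8142) x1=(0.7387, -1.2179)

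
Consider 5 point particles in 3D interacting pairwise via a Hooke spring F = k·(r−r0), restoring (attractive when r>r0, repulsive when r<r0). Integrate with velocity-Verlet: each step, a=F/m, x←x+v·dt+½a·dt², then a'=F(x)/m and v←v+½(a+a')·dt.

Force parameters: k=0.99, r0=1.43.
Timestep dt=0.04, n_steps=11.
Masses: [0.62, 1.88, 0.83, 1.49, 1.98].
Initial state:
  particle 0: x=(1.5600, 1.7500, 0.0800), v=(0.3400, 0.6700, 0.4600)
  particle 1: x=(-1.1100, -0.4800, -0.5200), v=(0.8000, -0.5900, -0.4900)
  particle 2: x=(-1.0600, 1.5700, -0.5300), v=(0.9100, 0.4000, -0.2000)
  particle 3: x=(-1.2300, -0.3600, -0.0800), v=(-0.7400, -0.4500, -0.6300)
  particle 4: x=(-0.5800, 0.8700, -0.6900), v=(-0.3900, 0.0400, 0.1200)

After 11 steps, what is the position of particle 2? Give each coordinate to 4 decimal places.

(-0.5843, 1.6592, -0.5632)

step 0: x0=(1.5600, 1.7500, 0.0800) x1=(-1.1100, -0.4800, -0.5200) x2=(-1.0600, 1.5700, -0.5300) x3=(-1.2300, -0.3600, -0.0800) x4=(-0.5800, 0.8700, -0.6900)
step 1: x0=(1.5668, 1.7729, 0.0971) x1=(-1.0772, -0.5029, -0.5398) x2=(-1.0228, 1.5854, -0.5375) x3=(-1.2588, -0.3769, -0.1048) x4=(-0.5951, 0.8715, -0.6851)
step 2: x0=(1.5598, 1.7879, 0.1112) x1=(-1.0428, -0.5242, -0.5600) x2=(-0.9840, 1.5996, -0.5440) x3=(-1.2861, -0.3914, -0.1287) x4=(-0.6094, 0.8729, -0.6800)
step 3: x0=(1.5391, 1.7948, 0.1224) x1=(-1.0067, -0.5440, -0.5806) x2=(-0.9437, 1.6124, -0.5495) x3=(-1.3118, -0.4036, -0.1518) x4=(-0.6227, 0.8740, -0.6746)
step 4: x0=(1.5050, 1.7936, 0.1304) x1=(-0.9688, -0.5621, -0.6013) x2=(-0.9021, 1.6239, -0.5541) x3=(-1.3361, -0.4134, -0.1742) x4=(-0.6351, 0.8749, -0.6691)
step 5: x0=(1.4579, 1.7842, 0.1353) x1=(-0.9292, -0.5786, -0.6222) x2=(-0.8592, 1.6339, -0.5577) x3=(-1.3589, -0.4206, -0.1958) x4=(-0.6467, 0.8755, -0.6633)
step 6: x0=(1.3982, 1.7668, 0.1369) x1=(-0.8880, -0.5934, -0.6432) x2=(-0.8151, 1.6424, -0.5604) x3=(-1.3803, -0.4255, -0.2169) x4=(-0.6575, 0.8758, -0.6573)
step 7: x0=(1.3267, 1.7415, 0.1354) x1=(-0.8452, -0.6065, -0.6642) x2=(-0.7701, 1.6493, -0.5623) x3=(-1.4002, -0.4278, -0.2374) x4=(-0.6676, 0.8758, -0.6510)
step 8: x0=(1.2440, 1.7087, 0.1308) x1=(-0.8008, -0.6178, -0.6851) x2=(-0.7243, 1.6545, -0.5634) x3=(-1.4187, -0.4278, -0.2574) x4=(-0.6771, 0.8754, -0.6446)
step 9: x0=(1.1511, 1.6685, 0.1231) x1=(-0.7550, -0.6274, -0.7059) x2=(-0.6779, 1.6579, -0.5639) x3=(-1.4358, -0.4254, -0.2768) x4=(-0.6861, 0.8745, -0.6379)
step 10: x0=(1.0491, 1.6215, 0.1126) x1=(-0.7079, -0.6354, -0.7265) x2=(-0.6312, 1.6595, -0.5638) x3=(-1.4514, -0.4206, -0.2959) x4=(-0.6946, 0.8733, -0.6311)
step 11: x0=(0.9388, 1.5679, 0.0995) x1=(-0.6596, -0.6416, -0.7470) x2=(-0.5843, 1.6592, -0.5632) x3=(-1.4657, -0.4135, -0.3145) x4=(-0.7028, 0.8716, -0.6242)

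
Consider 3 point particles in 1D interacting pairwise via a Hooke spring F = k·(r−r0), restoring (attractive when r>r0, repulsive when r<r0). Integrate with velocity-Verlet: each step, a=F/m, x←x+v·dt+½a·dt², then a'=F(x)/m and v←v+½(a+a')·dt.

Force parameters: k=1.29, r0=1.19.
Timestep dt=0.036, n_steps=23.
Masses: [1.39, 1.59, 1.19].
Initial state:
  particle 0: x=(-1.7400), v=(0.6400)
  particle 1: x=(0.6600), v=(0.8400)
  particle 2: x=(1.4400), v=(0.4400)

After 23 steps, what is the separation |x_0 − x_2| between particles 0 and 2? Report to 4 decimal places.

step 0: x0=(-1.7400) x1=(0.6600) x2=(1.4400)
step 1: x0=(-1.7150) x1=(0.6894) x2=(1.4547)
step 2: x0=(-1.6862) x1=(0.7171) x2=(1.4673)
step 3: x0=(-1.6536) x1=(0.7430) x2=(1.4777)
step 4: x0=(-1.6172) x1=(0.7672) x2=(1.4860)
step 5: x0=(-1.5770) x1=(0.7896) x2=(1.4923)
step 6: x0=(-1.5332) x1=(0.8103) x2=(1.4966)
step 7: x0=(-1.4858) x1=(0.8292) x2=(1.4991)
step 8: x0=(-1.4348) x1=(0.8464) x2=(1.4997)
step 9: x0=(-1.3805) x1=(0.8619) x2=(1.4987)
step 10: x0=(-1.3228) x1=(0.8757) x2=(1.4961)
step 11: x0=(-1.2620) x1=(0.8879) x2=(1.4920)
step 12: x0=(-1.1982) x1=(0.8984) x2=(1.4865)
step 13: x0=(-1.1314) x1=(0.9073) x2=(1.4797)
step 14: x0=(-1.0620) x1=(0.9147) x2=(1.4719)
step 15: x0=(-0.9899) x1=(0.9206) x2=(1.4630)
step 16: x0=(-0.9155) x1=(0.9251) x2=(1.4533)
step 17: x0=(-0.8389) x1=(0.9282) x2=(1.4428)
step 18: x0=(-0.7603) x1=(0.9299) x2=(1.4318)
step 19: x0=(-0.6798) x1=(0.9304) x2=(1.4203)
step 20: x0=(-0.5978) x1=(0.9298) x2=(1.4085)
step 21: x0=(-0.5144) x1=(0.9280) x2=(1.3966)
step 22: x0=(-0.4298) x1=(0.9252) x2=(1.3846)
step 23: x0=(-0.3442) x1=(0.9215) x2=(1.3729)

1.7171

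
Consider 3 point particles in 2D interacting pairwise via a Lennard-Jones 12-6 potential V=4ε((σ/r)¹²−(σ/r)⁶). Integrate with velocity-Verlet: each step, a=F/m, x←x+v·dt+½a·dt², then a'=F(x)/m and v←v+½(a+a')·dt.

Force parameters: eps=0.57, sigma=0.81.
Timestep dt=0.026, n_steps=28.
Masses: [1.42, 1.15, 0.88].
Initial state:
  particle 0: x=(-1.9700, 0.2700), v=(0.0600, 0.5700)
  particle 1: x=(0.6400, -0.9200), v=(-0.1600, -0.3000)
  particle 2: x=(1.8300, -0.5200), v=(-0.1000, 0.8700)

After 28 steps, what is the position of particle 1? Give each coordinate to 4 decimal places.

(0.6144, -1.0909)

step 0: x0=(-1.9700, 0.2700) x1=(0.6400, -0.9200) x2=(1.8300, -0.5200)
step 1: x0=(-1.9684, 0.2848) x1=(0.6360, -0.9277) x2=(1.8272, -0.4975)
step 2: x0=(-1.9669, 0.2996) x1=(0.6324, -0.9353) x2=(1.8238, -0.4751)
step 3: x0=(-1.9653, 0.3145) x1=(0.6291, -0.9428) x2=(1.8201, -0.4529)
step 4: x0=(-1.9638, 0.3293) x1=(0.6261, -0.9502) x2=(1.8160, -0.4309)
step 5: x0=(-1.9622, 0.3441) x1=(0.6235, -0.9574) x2=(1.8114, -0.4090)
step 6: x0=(-1.9606, 0.3589) x1=(0.6210, -0.9645) x2=(1.8065, -0.3873)
step 7: x0=(-1.9591, 0.3737) x1=(0.6189, -0.9715) x2=(1.8013, -0.3658)
step 8: x0=(-1.9575, 0.3885) x1=(0.6170, -0.9783) x2=(1.7957, -0.3444)
step 9: x0=(-1.9559, 0.4034) x1=(0.6153, -0.9850) x2=(1.7898, -0.3232)
step 10: x0=(-1.9543, 0.4182) x1=(0.6139, -0.9916) x2=(1.7837, -0.3022)
step 11: x0=(-1.9528, 0.4330) x1=(0.6127, -0.9980) x2=(1.7772, -0.2813)
step 12: x0=(-1.9512, 0.4478) x1=(0.6116, -1.0044) x2=(1.7705, -0.2606)
step 13: x0=(-1.9496, 0.4626) x1=(0.6108, -1.0106) x2=(1.7636, -0.2400)
step 14: x0=(-1.9481, 0.4774) x1=(0.6101, -1.0167) x2=(1.7564, -0.2196)
step 15: x0=(-1.9465, 0.4922) x1=(0.6096, -1.0227) x2=(1.7490, -0.1993)
step 16: x0=(-1.9449, 0.5071) x1=(0.6092, -1.0285) x2=(1.7414, -0.1792)
step 17: x0=(-1.9433, 0.5219) x1=(0.6090, -1.0343) x2=(1.7336, -0.1593)
step 18: x0=(-1.9417, 0.5367) x1=(0.6089, -1.0399) x2=(1.7257, -0.1394)
step 19: x0=(-1.9402, 0.5515) x1=(0.6090, -1.0455) x2=(1.7175, -0.1198)
step 20: x0=(-1.9386, 0.5663) x1=(0.6092, -1.0509) x2=(1.7092, -0.1002)
step 21: x0=(-1.9370, 0.5811) x1=(0.6095, -1.0562) x2=(1.7007, -0.0808)
step 22: x0=(-1.9354, 0.5959) x1=(0.6099, -1.0615) x2=(1.6921, -0.0615)
step 23: x0=(-1.9338, 0.6107) x1=(0.6104, -1.0666) x2=(1.6834, -0.0424)
step 24: x0=(-1.9323, 0.6255) x1=(0.6110, -1.0716) x2=(1.6745, -0.0233)
step 25: x0=(-1.9307, 0.6403) x1=(0.6117, -1.0766) x2=(1.6655, -0.0044)
step 26: x0=(-1.9291, 0.6552) x1=(0.6125, -1.0815) x2=(1.6564, 0.0144)
step 27: x0=(-1.9275, 0.6700) x1=(0.6134, -1.0862) x2=(1.6472, 0.0330)
step 28: x0=(-1.9259, 0.6848) x1=(0.6144, -1.0909) x2=(1.6378, 0.0516)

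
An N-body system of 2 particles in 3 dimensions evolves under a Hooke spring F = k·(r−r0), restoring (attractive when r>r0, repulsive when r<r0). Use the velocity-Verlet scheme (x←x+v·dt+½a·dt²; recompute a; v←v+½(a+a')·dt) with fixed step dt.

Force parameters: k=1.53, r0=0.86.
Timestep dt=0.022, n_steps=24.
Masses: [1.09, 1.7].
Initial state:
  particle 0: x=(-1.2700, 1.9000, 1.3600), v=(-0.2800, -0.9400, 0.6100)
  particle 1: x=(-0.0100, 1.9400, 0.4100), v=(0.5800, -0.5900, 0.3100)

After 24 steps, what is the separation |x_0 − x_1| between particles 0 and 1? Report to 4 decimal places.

step 0: x0=(-1.2700, 1.9000, 1.3600) x1=(-0.0100, 1.9400, 0.4100)
step 1: x0=(-1.2760, 1.8793, 1.3733) x1=(0.0026, 1.9270, 0.4169)
step 2: x0=(-1.2815, 1.8587, 1.3862) x1=(0.0150, 1.9140, 0.4240)
step 3: x0=(-1.2867, 1.8380, 1.3989) x1=(0.0271, 1.9010, 0.4313)
step 4: x0=(-1.2914, 1.8174, 1.4113) x1=(0.0390, 1.8880, 0.4388)
step 5: x0=(-1.2957, 1.7968, 1.4233) x1=(0.0505, 1.8750, 0.4465)
step 6: x0=(-1.2996, 1.7762, 1.4350) x1=(0.0618, 1.8619, 0.4544)
step 7: x0=(-1.3030, 1.7557, 1.4464) x1=(0.0728, 1.8489, 0.4626)
step 8: x0=(-1.3059, 1.7352, 1.4575) x1=(0.0835, 1.8358, 0.4709)
step 9: x0=(-1.3084, 1.7147, 1.4682) x1=(0.0939, 1.8227, 0.4794)
step 10: x0=(-1.3104, 1.6943, 1.4786) x1=(0.1040, 1.8095, 0.4882)
step 11: x0=(-1.3119, 1.6739, 1.4887) x1=(0.1138, 1.7964, 0.4972)
step 12: x0=(-1.3129, 1.6535, 1.4984) x1=(0.1232, 1.7832, 0.5064)
step 13: x0=(-1.3135, 1.6332, 1.5078) x1=(0.1324, 1.7700, 0.5158)
step 14: x0=(-1.3135, 1.6129, 1.5168) x1=(0.1412, 1.7567, 0.5254)
step 15: x0=(-1.3130, 1.5927, 1.5255) x1=(0.1497, 1.7434, 0.5353)
step 16: x0=(-1.3120, 1.5725, 1.5338) x1=(0.1579, 1.7301, 0.5453)
step 17: x0=(-1.3105, 1.5524, 1.5418) x1=(0.1657, 1.7168, 0.5556)
step 18: x0=(-1.3085, 1.5324, 1.5495) x1=(0.1733, 1.7034, 0.5662)
step 19: x0=(-1.3059, 1.5124, 1.5568) x1=(0.1804, 1.6900, 0.5769)
step 20: x0=(-1.3029, 1.4924, 1.5637) x1=(0.1873, 1.6765, 0.5879)
step 21: x0=(-1.2993, 1.4726, 1.5703) x1=(0.1938, 1.6630, 0.5991)
step 22: x0=(-1.2951, 1.4528, 1.5766) x1=(0.1999, 1.6495, 0.6105)
step 23: x0=(-1.2905, 1.4331, 1.5825) x1=(0.2058, 1.6359, 0.6221)
step 24: x0=(-1.2853, 1.4134, 1.5881) x1=(0.2113, 1.6223, 0.6339)

1.7871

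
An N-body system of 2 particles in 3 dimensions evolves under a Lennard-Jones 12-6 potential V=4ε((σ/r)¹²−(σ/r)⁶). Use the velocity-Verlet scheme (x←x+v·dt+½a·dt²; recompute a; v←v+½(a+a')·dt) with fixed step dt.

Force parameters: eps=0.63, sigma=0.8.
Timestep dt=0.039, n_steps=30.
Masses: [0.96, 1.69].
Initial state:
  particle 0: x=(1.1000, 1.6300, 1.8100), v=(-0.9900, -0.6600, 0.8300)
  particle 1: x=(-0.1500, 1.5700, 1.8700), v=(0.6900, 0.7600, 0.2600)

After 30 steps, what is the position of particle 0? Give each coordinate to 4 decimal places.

(0.6963, 0.4728, 2.8988)

step 0: x0=(1.1000, 1.6300, 1.8100) x1=(-0.1500, 1.5700, 1.8700)
step 1: x0=(1.0608, 1.6042, 1.8424) x1=(-0.1228, 1.5997, 1.8801)
step 2: x0=(1.0201, 1.5785, 1.8748) x1=(-0.0947, 1.6293, 1.8902)
step 3: x0=(0.9773, 1.5528, 1.9073) x1=(-0.0653, 1.6589, 1.9003)
step 4: x0=(0.9317, 1.5274, 1.9398) x1=(-0.0345, 1.6884, 1.9104)
step 5: x0=(0.8832, 1.5025, 1.9721) x1=(-0.0020, 1.7175, 1.9205)
step 6: x0=(0.8337, 1.4778, 2.0045) x1=(0.0311, 1.7466, 1.9307)
step 7: x0=(0.7915, 1.4507, 2.0374) x1=(0.0601, 1.7770, 1.9405)
step 8: x0=(0.7724, 1.4133, 2.0735) x1=(0.0759, 1.8133, 1.9486)
step 9: x0=(0.7721, 1.3651, 2.1129) x1=(0.0811, 1.8557, 1.9547)
step 10: x0=(0.7757, 1.3141, 2.1532) x1=(0.0840, 1.8996, 1.9603)
step 11: x0=(0.7780, 1.2642, 2.1931) x1=(0.0877, 1.9430, 1.9662)
step 12: x0=(0.7782, 1.2164, 2.2324) x1=(0.0926, 1.9852, 1.9724)
step 13: x0=(0.7767, 1.1705, 2.2710) x1=(0.0984, 2.0263, 1.9790)
step 14: x0=(0.7740, 1.1261, 2.3091) x1=(0.1049, 2.0665, 1.9859)
step 15: x0=(0.7704, 1.0828, 2.3468) x1=(0.1119, 2.1061, 1.9930)
step 16: x0=(0.7664, 1.0404, 2.3842) x1=(0.1191, 2.1452, 2.0003)
step 17: x0=(0.7620, 0.9986, 2.4214) x1=(0.1266, 2.1840, 2.0077)
step 18: x0=(0.7573, 0.9572, 2.4584) x1=(0.1343, 2.2225, 2.0151)
step 19: x0=(0.7525, 0.9162, 2.4954) x1=(0.1420, 2.2608, 2.0227)
step 20: x0=(0.7476, 0.8754, 2.5322) x1=(0.1497, 2.2990, 2.0303)
step 21: x0=(0.7426, 0.8348, 2.5690) x1=(0.1576, 2.3371, 2.0379)
step 22: x0=(0.7375, 0.7944, 2.6057) x1=(0.1654, 2.3751, 2.0456)
step 23: x0=(0.7324, 0.7540, 2.6424) x1=(0.1733, 2.4130, 2.0533)
step 24: x0=(0.7273, 0.7137, 2.6791) x1=(0.1812, 2.4509, 2.0610)
step 25: x0=(0.7222, 0.6735, 2.7157) x1=(0.1891, 2.4888, 2.0687)
step 26: x0=(0.7170, 0.6333, 2.7523) x1=(0.1970, 2.5266, 2.0764)
step 27: x0=(0.7119, 0.5932, 2.7890) x1=(0.2049, 2.5645, 2.0842)
step 28: x0=(0.7067, 0.5530, 2.8256) x1=(0.2128, 2.6023, 2.0919)
step 29: x0=(0.7015, 0.5129, 2.8622) x1=(0.2207, 2.6401, 2.0996)
step 30: x0=(0.6963, 0.4728, 2.8988) x1=(0.2286, 2.6779, 2.1074)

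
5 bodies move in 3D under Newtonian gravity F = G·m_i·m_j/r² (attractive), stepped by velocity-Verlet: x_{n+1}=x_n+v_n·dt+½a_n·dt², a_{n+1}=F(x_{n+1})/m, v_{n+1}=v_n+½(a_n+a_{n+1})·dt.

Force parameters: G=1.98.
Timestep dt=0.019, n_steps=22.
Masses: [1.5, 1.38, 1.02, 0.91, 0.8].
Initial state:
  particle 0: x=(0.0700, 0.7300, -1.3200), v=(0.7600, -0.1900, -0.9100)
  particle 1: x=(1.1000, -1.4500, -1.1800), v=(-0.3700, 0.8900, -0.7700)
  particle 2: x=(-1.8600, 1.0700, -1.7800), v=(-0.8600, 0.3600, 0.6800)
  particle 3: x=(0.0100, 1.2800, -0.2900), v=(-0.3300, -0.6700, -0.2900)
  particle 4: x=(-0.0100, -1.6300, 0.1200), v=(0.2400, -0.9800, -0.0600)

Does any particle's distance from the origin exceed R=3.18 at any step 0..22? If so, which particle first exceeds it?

step 0: x0=(0.0700, 0.7300, -1.3200) x1=(1.1000, -1.4500, -1.1800) x2=(-1.8600, 1.0700, -1.7800) x3=(0.0100, 1.2800, -0.2900) x4=(-0.0100, -1.6300, 0.1200)
step 1: x0=(0.0844, 0.7264, -1.3371) x1=(1.0928, -1.4330, -1.1946) x2=(-1.8761, 1.0768, -1.7670) x3=(0.0037, 1.2670, -0.2959) x4=(-0.0053, -1.6485, 0.1187)
step 2: x0=(0.0986, 0.7228, -1.3537) x1=(1.0854, -1.4157, -1.2090) x2=(-1.8919, 1.0835, -1.7538) x3=(-0.0026, 1.2535, -0.3026) x4=(-0.0005, -1.6667, 0.1170)
step 3: x0=(0.1127, 0.7193, -1.3699) x1=(1.0777, -1.3982, -1.2232) x2=(-1.9072, 1.0901, -1.7405) x3=(-0.0089, 1.2394, -0.3101) x4=(0.0045, -1.6847, 0.1150)
step 4: x0=(0.1267, 0.7158, -1.3857) x1=(1.0698, -1.3804, -1.2373) x2=(-1.9221, 1.0965, -1.7271) x3=(-0.0151, 1.2249, -0.3183) x4=(0.0098, -1.7023, 0.1126)
step 5: x0=(0.1405, 0.7122, -1.4011) x1=(1.0616, -1.3625, -1.2513) x2=(-1.9367, 1.1029, -1.7135) x3=(-0.0214, 1.2099, -0.3274) x4=(0.0152, -1.7197, 0.1098)
step 6: x0=(0.1542, 0.7087, -1.4160) x1=(1.0531, -1.3442, -1.2651) x2=(-1.9508, 1.1092, -1.6998) x3=(-0.0276, 1.1943, -0.3372) x4=(0.0207, -1.7368, 0.1067)
step 7: x0=(0.1678, 0.7051, -1.4305) x1=(1.0444, -1.3257, -1.2788) x2=(-1.9646, 1.1153, -1.6860) x3=(-0.0337, 1.1783, -0.3478) x4=(0.0264, -1.7536, 0.1033)
step 8: x0=(0.1812, 0.7015, -1.4445) x1=(1.0354, -1.3070, -1.2923) x2=(-1.9779, 1.1214, -1.6721) x3=(-0.0398, 1.1619, -0.3591) x4=(0.0323, -1.7701, 0.0995)
step 9: x0=(0.1944, 0.6978, -1.4581) x1=(1.0262, -1.2880, -1.3056) x2=(-1.9909, 1.1273, -1.6580) x3=(-0.0458, 1.1450, -0.3713) x4=(0.0384, -1.7864, 0.0953)
step 10: x0=(0.2075, 0.6941, -1.4713) x1=(1.0167, -1.2687, -1.3189) x2=(-2.0035, 1.1331, -1.6439) x3=(-0.0518, 1.1276, -0.3842) x4=(0.0446, -1.8023, 0.0909)
step 11: x0=(0.2204, 0.6903, -1.4840) x1=(1.0069, -1.2492, -1.3319) x2=(-2.0158, 1.1389, -1.6296) x3=(-0.0576, 1.1098, -0.3979) x4=(0.0509, -1.8179, 0.0860)
step 12: x0=(0.2332, 0.6864, -1.4962) x1=(0.9969, -1.2294, -1.3449) x2=(-2.0276, 1.1445, -1.6152) x3=(-0.0633, 1.0915, -0.4124) x4=(0.0574, -1.8332, 0.0809)
step 13: x0=(0.2458, 0.6825, -1.5080) x1=(0.9866, -1.2093, -1.3576) x2=(-2.0391, 1.1500, -1.6008) x3=(-0.0689, 1.0729, -0.4277) x4=(0.0641, -1.8483, 0.0754)
step 14: x0=(0.2583, 0.6785, -1.5193) x1=(0.9761, -1.1889, -1.3703) x2=(-2.0503, 1.1554, -1.5862) x3=(-0.0744, 1.0538, -0.4438) x4=(0.0708, -1.8630, 0.0696)
step 15: x0=(0.2705, 0.6743, -1.5302) x1=(0.9654, -1.1683, -1.3828) x2=(-2.0610, 1.1607, -1.5716) x3=(-0.0797, 1.0343, -0.4607) x4=(0.0777, -1.8773, 0.0634)
step 16: x0=(0.2826, 0.6700, -1.5406) x1=(0.9543, -1.1473, -1.3951) x2=(-2.0714, 1.1658, -1.5569) x3=(-0.0848, 1.0143, -0.4783) x4=(0.0847, -1.8914, 0.0570)
step 17: x0=(0.2945, 0.6656, -1.5505) x1=(0.9430, -1.1260, -1.4073) x2=(-2.0814, 1.1709, -1.5421) x3=(-0.0898, 0.9940, -0.4968) x4=(0.0918, -1.9052, 0.0502)
step 18: x0=(0.3062, 0.6611, -1.5599) x1=(0.9315, -1.1044, -1.4194) x2=(-2.0911, 1.1758, -1.5272) x3=(-0.0945, 0.9732, -0.5161) x4=(0.0991, -1.9186, 0.0431)
step 19: x0=(0.3177, 0.6564, -1.5688) x1=(0.9197, -1.0825, -1.4313) x2=(-2.1004, 1.1807, -1.5123) x3=(-0.0991, 0.9521, -0.5363) x4=(0.1064, -1.9317, 0.0357)
step 20: x0=(0.3290, 0.6515, -1.5773) x1=(0.9076, -1.0602, -1.4431) x2=(-2.1093, 1.1854, -1.4973) x3=(-0.1034, 0.9306, -0.5572) x4=(0.1139, -1.9444, 0.0280)
step 21: x0=(0.3401, 0.6464, -1.5852) x1=(0.8953, -1.0375, -1.4547) x2=(-2.1179, 1.1900, -1.4822) x3=(-0.1074, 0.9086, -0.5790) x4=(0.1214, -1.9569, 0.0199)
step 22: x0=(0.3510, 0.6412, -1.5927) x1=(0.8827, -1.0145, -1.4662) x2=(-2.1261, 1.1944, -1.4671) x3=(-0.1112, 0.8863, -0.6017) x4=(0.1290, -1.9690, 0.0116)

no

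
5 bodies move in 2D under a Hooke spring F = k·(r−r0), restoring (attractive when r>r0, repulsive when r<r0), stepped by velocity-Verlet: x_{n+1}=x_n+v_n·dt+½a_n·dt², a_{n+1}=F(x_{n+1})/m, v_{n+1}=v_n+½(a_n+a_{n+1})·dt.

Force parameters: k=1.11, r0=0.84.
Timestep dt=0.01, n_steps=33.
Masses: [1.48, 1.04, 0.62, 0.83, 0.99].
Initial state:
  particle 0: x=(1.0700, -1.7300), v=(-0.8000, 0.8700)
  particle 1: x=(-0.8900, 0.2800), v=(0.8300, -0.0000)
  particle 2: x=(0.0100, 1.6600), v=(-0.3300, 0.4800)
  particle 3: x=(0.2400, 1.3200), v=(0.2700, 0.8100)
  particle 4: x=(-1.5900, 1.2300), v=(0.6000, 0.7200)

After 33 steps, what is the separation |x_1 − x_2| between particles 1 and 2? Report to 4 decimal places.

step 0: x0=(1.0700, -1.7300) x1=(-0.8900, 0.2800) x2=(0.0100, 1.6600) x3=(0.2400, 1.3200) x4=(-1.5900, 1.2300)
step 1: x0=(1.0618, -1.7210) x1=(-0.8816, 0.2800) x2=(0.0066, 1.6645) x3=(0.2427, 1.3279) x4=(-1.5838, 1.2371)
step 2: x0=(1.0533, -1.7113) x1=(-0.8729, 0.2800) x2=(0.0032, 1.6685) x3=(0.2452, 1.3354) x4=(-1.5771, 1.2439)
step 3: x0=(1.0444, -1.7010) x1=(-0.8641, 0.2800) x2=(-0.0004, 1.6719) x3=(0.2477, 1.3424) x4=(-1.5700, 1.2504)
step 4: x0=(1.0351, -1.6901) x1=(-0.8550, 0.2800) x2=(-0.0041, 1.6747) x3=(0.2501, 1.3491) x4=(-1.5624, 1.2567)
step 5: x0=(1.0255, -1.6785) x1=(-0.8457, 0.2801) x2=(-0.0080, 1.6770) x3=(0.2524, 1.3553) x4=(-1.5543, 1.2627)
step 6: x0=(1.0155, -1.6663) x1=(-0.8362, 0.2801) x2=(-0.0119, 1.6788) x3=(0.2546, 1.3611) x4=(-1.5459, 1.2684)
step 7: x0=(1.0052, -1.6535) x1=(-0.8265, 0.2802) x2=(-0.0159, 1.6799) x3=(0.2568, 1.3665) x4=(-1.5370, 1.2739)
step 8: x0=(0.9945, -1.6400) x1=(-0.8166, 0.2802) x2=(-0.0201, 1.6806) x3=(0.2588, 1.3715) x4=(-1.5276, 1.2791)
step 9: x0=(0.9835, -1.6259) x1=(-0.8065, 0.2803) x2=(-0.0243, 1.6807) x3=(0.2608, 1.3761) x4=(-1.5178, 1.2841)
step 10: x0=(0.9722, -1.6112) x1=(-0.7962, 0.2804) x2=(-0.0287, 1.6802) x3=(0.2627, 1.3803) x4=(-1.5076, 1.2888)
step 11: x0=(0.9605, -1.5959) x1=(-0.7857, 0.2806) x2=(-0.0332, 1.6792) x3=(0.2645, 1.3841) x4=(-1.4970, 1.2932)
step 12: x0=(0.9486, -1.5799) x1=(-0.7750, 0.2807) x2=(-0.0377, 1.6777) x3=(0.2663, 1.3874) x4=(-1.4860, 1.2974)
step 13: x0=(0.9363, -1.5634) x1=(-0.7641, 0.2809) x2=(-0.0424, 1.6756) x3=(0.2679, 1.3904) x4=(-1.4745, 1.3012)
step 14: x0=(0.9236, -1.5463) x1=(-0.7531, 0.2811) x2=(-0.0471, 1.6730) x3=(0.2695, 1.3930) x4=(-1.4626, 1.3049)
step 15: x0=(0.9107, -1.5285) x1=(-0.7418, 0.2813) x2=(-0.0520, 1.6699) x3=(0.2710, 1.3952) x4=(-1.4504, 1.3082)
step 16: x0=(0.8975, -1.5102) x1=(-0.7304, 0.2816) x2=(-0.0569, 1.6662) x3=(0.2725, 1.3970) x4=(-1.4377, 1.3114)
step 17: x0=(0.8839, -1.4913) x1=(-0.7188, 0.2819) x2=(-0.0619, 1.6621) x3=(0.2738, 1.3984) x4=(-1.4247, 1.3142)
step 18: x0=(0.8701, -1.4718) x1=(-0.7071, 0.2822) x2=(-0.0670, 1.6574) x3=(0.2751, 1.3994) x4=(-1.4113, 1.3168)
step 19: x0=(0.8559, -1.4517) x1=(-0.6952, 0.2826) x2=(-0.0722, 1.6522) x3=(0.2763, 1.4001) x4=(-1.3975, 1.3191)
step 20: x0=(0.8415, -1.4311) x1=(-0.6831, 0.2830) x2=(-0.0775, 1.6465) x3=(0.2775, 1.4004) x4=(-1.3833, 1.3212)
step 21: x0=(0.8268, -1.4099) x1=(-0.6709, 0.2834) x2=(-0.0828, 1.6404) x3=(0.2786, 1.4003) x4=(-1.3687, 1.3230)
step 22: x0=(0.8118, -1.3882) x1=(-0.6586, 0.2838) x2=(-0.0882, 1.6337) x3=(0.2796, 1.3998) x4=(-1.3538, 1.3246)
step 23: x0=(0.7966, -1.3659) x1=(-0.6461, 0.2843) x2=(-0.0937, 1.6265) x3=(0.2806, 1.3990) x4=(-1.3386, 1.3259)
step 24: x0=(0.7811, -1.3431) x1=(-0.6335, 0.2849) x2=(-0.0992, 1.6189) x3=(0.2815, 1.3979) x4=(-1.3230, 1.3269)
step 25: x0=(0.7653, -1.3197) x1=(-0.6207, 0.2855) x2=(-0.1048, 1.6108) x3=(0.2823, 1.3963) x4=(-1.3071, 1.3277)
step 26: x0=(0.7493, -1.2958) x1=(-0.6078, 0.2861) x2=(-0.1104, 1.6023) x3=(0.2831, 1.3945) x4=(-1.2909, 1.3283)
step 27: x0=(0.7330, -1.2714) x1=(-0.5948, 0.2867) x2=(-0.1161, 1.5933) x3=(0.2838, 1.3923) x4=(-1.2743, 1.3286)
step 28: x0=(0.7165, -1.2465) x1=(-0.5816, 0.2874) x2=(-0.1219, 1.5839) x3=(0.2845, 1.3898) x4=(-1.2574, 1.3287)
step 29: x0=(0.6998, -1.2211) x1=(-0.5684, 0.2882) x2=(-0.1277, 1.5740) x3=(0.2851, 1.3869) x4=(-1.2402, 1.3285)
step 30: x0=(0.6828, -1.1952) x1=(-0.5550, 0.2890) x2=(-0.1335, 1.5637) x3=(0.2856, 1.3837) x4=(-1.2228, 1.3281)
step 31: x0=(0.6657, -1.1689) x1=(-0.5416, 0.2898) x2=(-0.1394, 1.5530) x3=(0.2861, 1.3802) x4=(-1.2050, 1.3275)
step 32: x0=(0.6483, -1.1420) x1=(-0.5280, 0.2907) x2=(-0.1453, 1.5418) x3=(0.2866, 1.3764) x4=(-1.1870, 1.3266)
step 33: x0=(0.6307, -1.1147) x1=(-0.5144, 0.2916) x2=(-0.1512, 1.5303) x3=(0.2870, 1.3723) x4=(-1.1687, 1.3255)

1.2909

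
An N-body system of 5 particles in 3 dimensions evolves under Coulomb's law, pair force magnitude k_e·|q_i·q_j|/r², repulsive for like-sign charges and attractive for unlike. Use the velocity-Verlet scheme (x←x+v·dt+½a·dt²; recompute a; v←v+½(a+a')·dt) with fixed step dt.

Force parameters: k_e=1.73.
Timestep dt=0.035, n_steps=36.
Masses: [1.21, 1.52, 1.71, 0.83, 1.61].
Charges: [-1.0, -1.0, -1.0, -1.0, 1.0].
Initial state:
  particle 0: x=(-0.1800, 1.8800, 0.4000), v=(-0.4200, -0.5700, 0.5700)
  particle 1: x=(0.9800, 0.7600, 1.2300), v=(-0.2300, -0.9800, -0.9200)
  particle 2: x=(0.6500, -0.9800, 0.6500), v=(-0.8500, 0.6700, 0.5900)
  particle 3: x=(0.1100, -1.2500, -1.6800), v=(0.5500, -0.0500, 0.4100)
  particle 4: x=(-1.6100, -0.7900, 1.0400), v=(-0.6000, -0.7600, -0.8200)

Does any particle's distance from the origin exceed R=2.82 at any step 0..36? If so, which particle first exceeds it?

no

step 0: x0=(-0.1800, 1.8800, 0.4000) x1=(0.9800, 0.7600, 1.2300) x2=(0.6500, -0.9800, 0.6500) x3=(0.1100, -1.2500, -1.6800) x4=(-1.6100, -0.7900, 1.0400)
step 1: x0=(-0.1949, 1.8603, 0.4199) x1=(0.9721, 0.7257, 1.1980) x2=(0.6201, -0.9568, 0.6707) x3=(0.1291, -1.2519, -1.6659) x4=(-1.6308, -0.8165, 1.0112)
step 2: x0=(-0.2104, 1.8410, 0.4396) x1=(0.9644, 0.6916, 1.1664) x2=(0.5901, -0.9340, 0.6916) x3=(0.1480, -1.2541, -1.6523) x4=(-1.6510, -0.8429, 0.9823)
step 3: x0=(-0.2263, 1.8223, 0.4592) x1=(0.9570, 0.6576, 1.1352) x2=(0.5597, -0.9117, 0.7126) x3=(0.1666, -1.2565, -1.6391) x4=(-1.6707, -0.8691, 0.9532)
step 4: x0=(-0.2428, 1.8040, 0.4787) x1=(0.9499, 0.6238, 1.1043) x2=(0.5291, -0.8899, 0.7337) x3=(0.1850, -1.2593, -1.6265) x4=(-1.6899, -0.8951, 0.9239)
step 5: x0=(-0.2598, 1.7863, 0.4980) x1=(0.9431, 0.5902, 1.0738) x2=(0.4982, -0.8687, 0.7550) x3=(0.2031, -1.2623, -1.6144) x4=(-1.7086, -0.9210, 0.8946)
step 6: x0=(-0.2773, 1.7691, 0.5173) x1=(0.9367, 0.5568, 1.0436) x2=(0.4670, -0.8481, 0.7764) x3=(0.2210, -1.2657, -1.6028) x4=(-1.7268, -0.9466, 0.8651)
step 7: x0=(-0.2954, 1.7524, 0.5364) x1=(0.9307, 0.5237, 1.0138) x2=(0.4354, -0.8281, 0.7980) x3=(0.2387, -1.2694, -1.5917) x4=(-1.7444, -0.9721, 0.8354)
step 8: x0=(-0.3140, 1.7363, 0.5555) x1=(0.9251, 0.4910, 0.9843) x2=(0.4034, -0.8089, 0.8197) x3=(0.2561, -1.2735, -1.5811) x4=(-1.7615, -0.9974, 0.8057)
step 9: x0=(-0.3331, 1.7207, 0.5745) x1=(0.9199, 0.4586, 0.9551) x2=(0.3710, -0.7903, 0.8415) x3=(0.2734, -1.2779, -1.5710) x4=(-1.7780, -1.0225, 0.7758)
step 10: x0=(-0.3528, 1.7057, 0.5935) x1=(0.9152, 0.4265, 0.9261) x2=(0.3381, -0.7726, 0.8635) x3=(0.2904, -1.2826, -1.5615) x4=(-1.7940, -1.0474, 0.7459)
step 11: x0=(-0.3730, 1.6912, 0.6124) x1=(0.9111, 0.3949, 0.8974) x2=(0.3047, -0.7556, 0.8856) x3=(0.3072, -1.2877, -1.5526) x4=(-1.8094, -1.0721, 0.7159)
step 12: x0=(-0.3937, 1.6773, 0.6313) x1=(0.9075, 0.3638, 0.8688) x2=(0.2708, -0.7394, 0.9080) x3=(0.3238, -1.2932, -1.5441) x4=(-1.8242, -1.0965, 0.6858)
step 13: x0=(-0.4150, 1.6639, 0.6502) x1=(0.9046, 0.3332, 0.8404) x2=(0.2362, -0.7241, 0.9305) x3=(0.3402, -1.2991, -1.5362) x4=(-1.8385, -1.1207, 0.6556)
step 14: x0=(-0.4368, 1.6511, 0.6690) x1=(0.9023, 0.3030, 0.8121) x2=(0.2010, -0.7097, 0.9533) x3=(0.3564, -1.3053, -1.5289) x4=(-1.8522, -1.1447, 0.6254)
step 15: x0=(-0.4591, 1.6388, 0.6879) x1=(0.9006, 0.2733, 0.7838) x2=(0.1651, -0.6961, 0.9763) x3=(0.3725, -1.3119, -1.5220) x4=(-1.8654, -1.1685, 0.5952)
step 16: x0=(-0.4820, 1.6271, 0.7068) x1=(0.8997, 0.2442, 0.7556) x2=(0.1285, -0.6834, 0.9997) x3=(0.3883, -1.3189, -1.5158) x4=(-1.8780, -1.1920, 0.5649)
step 17: x0=(-0.5053, 1.6160, 0.7257) x1=(0.8996, 0.2155, 0.7273) x2=(0.0912, -0.6715, 1.0233) x3=(0.4040, -1.3263, -1.5100) x4=(-1.8901, -1.2153, 0.5346)
step 18: x0=(-0.5291, 1.6054, 0.7446) x1=(0.9002, 0.1872, 0.6989) x2=(0.0531, -0.6605, 1.0472) x3=(0.4195, -1.3341, -1.5049) x4=(-1.9016, -1.2383, 0.5043)
step 19: x0=(-0.5535, 1.5953, 0.7635) x1=(0.9015, 0.1593, 0.6704) x2=(0.0142, -0.6502, 1.0715) x3=(0.4348, -1.3424, -1.5002) x4=(-1.9125, -1.2611, 0.4740)
step 20: x0=(-0.5783, 1.5858, 0.7825) x1=(0.9036, 0.1318, 0.6418) x2=(-0.0254, -0.6407, 1.0962) x3=(0.4500, -1.3510, -1.4962) x4=(-1.9229, -1.2836, 0.4437)
step 21: x0=(-0.6036, 1.5768, 0.8015) x1=(0.9065, 0.1047, 0.6130) x2=(-0.0658, -0.6319, 1.1212) x3=(0.4650, -1.3601, -1.4927) x4=(-1.9328, -1.3059, 0.4134)
step 22: x0=(-0.6293, 1.5683, 0.8205) x1=(0.9100, 0.0778, 0.5840) x2=(-0.1069, -0.6237, 1.1466) x3=(0.4798, -1.3696, -1.4897) x4=(-1.9421, -1.3278, 0.3832)
step 23: x0=(-0.6555, 1.5604, 0.8396) x1=(0.9143, 0.0512, 0.5548) x2=(-0.1488, -0.6162, 1.1724) x3=(0.4944, -1.3795, -1.4873) x4=(-1.9508, -1.3496, 0.3530)
step 24: x0=(-0.6821, 1.5530, 0.8587) x1=(0.9192, 0.0247, 0.5255) x2=(-0.1913, -0.6093, 1.1985) x3=(0.5089, -1.3898, -1.4854) x4=(-1.9591, -1.3710, 0.3229)
step 25: x0=(-0.7091, 1.5460, 0.8778) x1=(0.9248, -0.0015, 0.4960) x2=(-0.2346, -0.6029, 1.2249) x3=(0.5233, -1.4006, -1.4841) x4=(-1.9668, -1.3922, 0.2928)
step 26: x0=(-0.7366, 1.5396, 0.8970) x1=(0.9309, -0.0277, 0.4663) x2=(-0.2784, -0.5971, 1.2517) x3=(0.5374, -1.4118, -1.4833) x4=(-1.9740, -1.4131, 0.2629)
step 27: x0=(-0.7645, 1.5337, 0.9163) x1=(0.9376, -0.0537, 0.4364) x2=(-0.3229, -0.5918, 1.2787) x3=(0.5514, -1.4235, -1.4831) x4=(-1.9806, -1.4337, 0.2330)
step 28: x0=(-0.7927, 1.5282, 0.9355) x1=(0.9448, -0.0796, 0.4064) x2=(-0.3680, -0.5869, 1.3061) x3=(0.5653, -1.4356, -1.4835) x4=(-1.9868, -1.4540, 0.2032)
step 29: x0=(-0.8214, 1.5233, 0.9548) x1=(0.9525, -0.1054, 0.3763) x2=(-0.4136, -0.5825, 1.3337) x3=(0.5789, -1.4482, -1.4844) x4=(-1.9925, -1.4741, 0.1735)
step 30: x0=(-0.8504, 1.5188, 0.9741) x1=(0.9607, -0.1311, 0.3461) x2=(-0.4597, -0.5785, 1.3616) x3=(0.5924, -1.4612, -1.4859) x4=(-1.9977, -1.4939, 0.1439)
step 31: x0=(-0.8797, 1.5148, 0.9935) x1=(0.9692, -0.1568, 0.3158) x2=(-0.5062, -0.5750, 1.3897) x3=(0.6058, -1.4747, -1.4879) x4=(-2.0025, -1.5133, 0.1144)
step 32: x0=(-0.9094, 1.5112, 1.0128) x1=(0.9782, -0.1824, 0.2854) x2=(-0.5533, -0.5719, 1.4180) x3=(0.6189, -1.4887, -1.4905) x4=(-2.0067, -1.5326, 0.0851)
step 33: x0=(-0.9395, 1.5081, 1.0322) x1=(0.9875, -0.2080, 0.2549) x2=(-0.6008, -0.5692, 1.4464) x3=(0.6319, -1.5032, -1.4937) x4=(-2.0106, -1.5515, 0.0559)
step 34: x0=(-0.9698, 1.5055, 1.0516) x1=(0.9972, -0.2335, 0.2244) x2=(-0.6486, -0.5669, 1.4751) x3=(0.6447, -1.5181, -1.4974) x4=(-2.0140, -1.5702, 0.0269)
step 35: x0=(-1.0004, 1.5033, 1.0710) x1=(1.0071, -0.2590, 0.1939) x2=(-0.6969, -0.5649, 1.5039) x3=(0.6573, -1.5335, -1.5018) x4=(-2.0169, -1.5886, -0.0021)
step 36: x0=(-1.0314, 1.5015, 1.0904) x1=(1.0174, -0.2844, 0.1634) x2=(-0.7455, -0.5634, 1.5328) x3=(0.6697, -1.5494, -1.5066) x4=(-2.0194, -1.6067, -0.0308)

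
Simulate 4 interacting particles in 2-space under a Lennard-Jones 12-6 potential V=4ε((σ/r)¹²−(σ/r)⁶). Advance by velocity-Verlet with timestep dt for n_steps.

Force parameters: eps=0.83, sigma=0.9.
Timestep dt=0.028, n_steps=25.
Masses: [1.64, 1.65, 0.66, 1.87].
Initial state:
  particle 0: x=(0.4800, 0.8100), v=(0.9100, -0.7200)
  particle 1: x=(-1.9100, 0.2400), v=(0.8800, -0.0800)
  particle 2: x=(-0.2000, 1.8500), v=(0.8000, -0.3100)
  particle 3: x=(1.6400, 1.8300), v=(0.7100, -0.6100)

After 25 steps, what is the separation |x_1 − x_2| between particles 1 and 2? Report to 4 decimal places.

step 0: x0=(0.4800, 0.8100) x1=(-1.9100, 0.2400) x2=(-0.2000, 1.8500) x3=(1.6400, 1.8300)
step 1: x0=(0.5053, 0.7902) x1=(-1.8854, 0.2378) x2=(-0.1770, 1.8405) x3=(1.6598, 1.8129)
step 2: x0=(0.5304, 0.7713) x1=(-1.8607, 0.2355) x2=(-0.1528, 1.8294) x3=(1.6793, 1.7956)
step 3: x0=(0.5553, 0.7531) x1=(-1.8360, 0.2333) x2=(-0.1275, 1.8167) x3=(1.6987, 1.7782)
step 4: x0=(0.5799, 0.7356) x1=(-1.8113, 0.2311) x2=(-0.1010, 1.8025) x3=(1.7178, 1.7606)
step 5: x0=(0.6043, 0.7189) x1=(-1.7866, 0.2289) x2=(-0.0734, 1.7867) x3=(1.7368, 1.7430)
step 6: x0=(0.6285, 0.7030) x1=(-1.7618, 0.2268) x2=(-0.0447, 1.7694) x3=(1.7555, 1.7251)
step 7: x0=(0.6524, 0.6879) x1=(-1.7370, 0.2246) x2=(-0.0148, 1.7505) x3=(1.7739, 1.7072)
step 8: x0=(0.6762, 0.6736) x1=(-1.7123, 0.2224) x2=(0.0162, 1.7300) x3=(1.7922, 1.6891)
step 9: x0=(0.6997, 0.6601) x1=(-1.6874, 0.2203) x2=(0.0484, 1.7078) x3=(1.8102, 1.6708)
step 10: x0=(0.7229, 0.6475) x1=(-1.6626, 0.2182) x2=(0.0820, 1.6839) x3=(1.8279, 1.6524)
step 11: x0=(0.7459, 0.6358) x1=(-1.6378, 0.2160) x2=(0.1168, 1.6582) x3=(1.8454, 1.6338)
step 12: x0=(0.7687, 0.6250) x1=(-1.6129, 0.2139) x2=(0.1531, 1.6305) x3=(1.8625, 1.6151)
step 13: x0=(0.7911, 0.6153) x1=(-1.5880, 0.2118) x2=(0.1908, 1.6007) x3=(1.8794, 1.5962)
step 14: x0=(0.8132, 0.6067) x1=(-1.5631, 0.2098) x2=(0.2302, 1.5687) x3=(1.8960, 1.5771)
step 15: x0=(0.8350, 0.5991) x1=(-1.5381, 0.2077) x2=(0.2712, 1.5345) x3=(1.9123, 1.5578)
step 16: x0=(0.8566, 0.5927) x1=(-1.5131, 0.2056) x2=(0.3139, 1.4981) x3=(1.9282, 1.5383)
step 17: x0=(0.8780, 0.5872) x1=(-1.4881, 0.2036) x2=(0.3580, 1.4599) x3=(1.9437, 1.5186)
step 18: x0=(0.8995, 0.5821) x1=(-1.4631, 0.2016) x2=(0.4026, 1.4214) x3=(1.9588, 1.4986)
step 19: x0=(0.9221, 0.5760) x1=(-1.4381, 0.1995) x2=(0.4460, 1.3860) x3=(1.9734, 1.4785)
step 20: x0=(0.9472, 0.5666) x1=(-1.4130, 0.1975) x2=(0.4846, 1.3597) x3=(1.9875, 1.4580)
step 21: x0=(0.9763, 0.5513) x1=(-1.3879, 0.1955) x2=(0.5148, 1.3487) x3=(2.0011, 1.4373)
step 22: x0=(1.0090, 0.5305) x1=(-1.3627, 0.1935) x2=(0.5375, 1.3519) x3=(2.0141, 1.4163)
step 23: x0=(1.0438, 0.5071) x1=(-1.3376, 0.1916) x2=(0.5565, 1.3628) x3=(2.0265, 1.3949)
step 24: x0=(1.0795, 0.4833) x1=(-1.3124, 0.1896) x2=(0.5751, 1.3756) x3=(2.0383, 1.3732)
step 25: x0=(1.1155, 0.4602) x1=(-1.2872, 0.1877) x2=(0.5948, 1.3877) x3=(2.0494, 1.3512)

2.2320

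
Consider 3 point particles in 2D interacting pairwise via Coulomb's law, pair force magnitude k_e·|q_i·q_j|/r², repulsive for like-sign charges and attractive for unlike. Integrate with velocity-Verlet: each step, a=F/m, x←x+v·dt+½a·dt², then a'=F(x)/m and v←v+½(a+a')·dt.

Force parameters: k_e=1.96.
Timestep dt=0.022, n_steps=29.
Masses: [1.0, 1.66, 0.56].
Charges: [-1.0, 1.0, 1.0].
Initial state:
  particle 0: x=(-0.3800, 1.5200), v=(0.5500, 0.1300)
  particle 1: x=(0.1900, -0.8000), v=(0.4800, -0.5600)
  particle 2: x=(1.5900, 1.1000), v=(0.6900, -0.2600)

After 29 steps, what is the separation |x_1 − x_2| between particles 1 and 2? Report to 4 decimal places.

2.6628

step 0: x0=(-0.3800, 1.5200) x1=(0.1900, -0.8000) x2=(1.5900, 1.1000)
step 1: x0=(-0.3678, 1.5228) x1=(0.2005, -0.8123) x2=(1.6051, 1.0944)
step 2: x0=(-0.3553, 1.5253) x1=(0.2110, -0.8246) x2=(1.6199, 1.0892)
step 3: x0=(-0.3425, 1.5276) x1=(0.2213, -0.8369) x2=(1.6345, 1.0843)
step 4: x0=(-0.3295, 1.5298) x1=(0.2316, -0.8492) x2=(1.6489, 1.0798)
step 5: x0=(-0.3162, 1.5317) x1=(0.2418, -0.8614) x2=(1.6631, 1.0755)
step 6: x0=(-0.3026, 1.5334) x1=(0.2519, -0.8737) x2=(1.6770, 1.0716)
step 7: x0=(-0.2888, 1.5349) x1=(0.2619, -0.8859) x2=(1.6907, 1.0681)
step 8: x0=(-0.2748, 1.5362) x1=(0.2718, -0.8981) x2=(1.7042, 1.0648)
step 9: x0=(-0.2604, 1.5374) x1=(0.2817, -0.9103) x2=(1.7174, 1.0619)
step 10: x0=(-0.2459, 1.5383) x1=(0.2915, -0.9225) x2=(1.7305, 1.0593)
step 11: x0=(-0.2310, 1.5390) x1=(0.3012, -0.9347) x2=(1.7432, 1.0570)
step 12: x0=(-0.2160, 1.5395) x1=(0.3109, -0.9469) x2=(1.7558, 1.0551)
step 13: x0=(-0.2006, 1.5398) x1=(0.3205, -0.9591) x2=(1.7681, 1.0535)
step 14: x0=(-0.1850, 1.5399) x1=(0.3300, -0.9712) x2=(1.7802, 1.0522)
step 15: x0=(-0.1692, 1.5398) x1=(0.3394, -0.9834) x2=(1.7920, 1.0512)
step 16: x0=(-0.1531, 1.5396) x1=(0.3488, -0.9955) x2=(1.8036, 1.0505)
step 17: x0=(-0.1367, 1.5391) x1=(0.3580, -1.0077) x2=(1.8150, 1.0502)
step 18: x0=(-0.1201, 1.5384) x1=(0.3673, -1.0198) x2=(1.8260, 1.0502)
step 19: x0=(-0.1032, 1.5376) x1=(0.3764, -1.0319) x2=(1.8369, 1.0505)
step 20: x0=(-0.0861, 1.5365) x1=(0.3855, -1.0440) x2=(1.8475, 1.0511)
step 21: x0=(-0.0688, 1.5353) x1=(0.3945, -1.0561) x2=(1.8578, 1.0520)
step 22: x0=(-0.0511, 1.5338) x1=(0.4035, -1.0681) x2=(1.8678, 1.0533)
step 23: x0=(-0.0332, 1.5322) x1=(0.4124, -1.0802) x2=(1.8776, 1.0548)
step 24: x0=(-0.0151, 1.5303) x1=(0.4212, -1.0923) x2=(1.8870, 1.0567)
step 25: x0=(0.0033, 1.5283) x1=(0.4300, -1.1043) x2=(1.8962, 1.0589)
step 26: x0=(0.0220, 1.5261) x1=(0.4387, -1.1164) x2=(1.9051, 1.0614)
step 27: x0=(0.0409, 1.5237) x1=(0.4474, -1.1284) x2=(1.9138, 1.0642)
step 28: x0=(0.0602, 1.5211) x1=(0.4560, -1.1404) x2=(1.9220, 1.0673)
step 29: x0=(0.0796, 1.5183) x1=(0.4645, -1.1524) x2=(1.9300, 1.0708)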